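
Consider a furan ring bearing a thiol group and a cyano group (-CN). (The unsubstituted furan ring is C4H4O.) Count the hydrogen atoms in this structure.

Atom tally by fragment:
  furan ring core → C:4 H:4 O:1
  (− 2 ring H displaced by substituents)
  + SH → S:1 H:1
  + CN → C:1 N:1
Element totals:
  C: 5
  H: 3
  N: 1
  O: 1
  S: 1

3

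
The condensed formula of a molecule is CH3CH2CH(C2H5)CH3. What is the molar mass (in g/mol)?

Element totals:
  C: 6
  H: 14
Molecular formula: C6H14.
  M = 6(12.011) + 14(1.008)
    = 72.066 + 14.112 = 86.178

86.18 g/mol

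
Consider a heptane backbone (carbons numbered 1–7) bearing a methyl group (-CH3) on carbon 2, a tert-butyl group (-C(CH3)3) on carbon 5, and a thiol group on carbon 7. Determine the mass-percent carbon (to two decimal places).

71.21%

Atom tally by fragment:
  CH3 → C:1 H:3
  CH(CH3) → C:2 H:4
  CH2 → C:1 H:2
  CH2 → C:1 H:2
  CH(C(CH3)3) → C:5 H:10
  CH2 → C:1 H:2
  CH2SH → C:1 H:3 S:1
Element totals:
  C: 12
  H: 26
  S: 1
Molecular formula: C12H26S.
Molar mass = 202.400 g/mol.
Mass from C: 12 × 12.011 = 144.132 g/mol.
%C = 144.132 / 202.400 × 100 = 71.21%.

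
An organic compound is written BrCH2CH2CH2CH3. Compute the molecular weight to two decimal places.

Atom tally by fragment:
  BrCH2 → C:1 H:2 Br:1
  CH2 → C:1 H:2
  CH2 → C:1 H:2
  CH3 → C:1 H:3
Element totals:
  C: 4
  H: 9
  Br: 1
Molecular formula: C4H9Br.
  M = 4(12.011) + 9(1.008) + 79.904
    = 48.044 + 9.072 + 79.904 = 137.020

137.02 g/mol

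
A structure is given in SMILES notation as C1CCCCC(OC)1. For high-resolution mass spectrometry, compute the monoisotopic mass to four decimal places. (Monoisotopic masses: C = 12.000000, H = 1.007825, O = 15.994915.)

114.1045

Atom tally by fragment:
  cyclohexane ring core → C:6 H:12
  (− 1 ring H displaced by substituents)
  + OCH3 → C:1 H:3 O:1
Element totals:
  C: 7
  H: 14
  O: 1
Molecular formula: C7H14O.
  M = 7(12.0) + 14(1.007825) + 15.994915
    = 84.000000 + 14.109550 + 15.994915 = 114.104465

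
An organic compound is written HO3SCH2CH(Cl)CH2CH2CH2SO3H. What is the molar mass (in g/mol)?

Element totals:
  C: 5
  H: 11
  Cl: 1
  O: 6
  S: 2
Molecular formula: C5H11ClO6S2.
  M = 5(12.011) + 11(1.008) + 35.45 + 6(15.999) + 2(32.06)
    = 60.055 + 11.088 + 35.450 + 95.994 + 64.120 = 266.707

266.71 g/mol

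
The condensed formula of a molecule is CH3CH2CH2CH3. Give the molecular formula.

Atom tally by fragment:
  CH3 → C:1 H:3
  CH2 → C:1 H:2
  CH2 → C:1 H:2
  CH3 → C:1 H:3
Element totals:
  C: 4
  H: 10

C4H10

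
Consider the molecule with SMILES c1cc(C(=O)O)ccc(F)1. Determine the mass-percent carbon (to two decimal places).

Atom tally by fragment:
  benzene ring core → C:6 H:6
  (− 2 ring H displaced by substituents)
  + COOH → C:1 H:1 O:2
  + F → F:1
Element totals:
  C: 7
  H: 5
  F: 1
  O: 2
Molecular formula: C7H5FO2.
Molar mass = 140.113 g/mol.
Mass from C: 7 × 12.011 = 84.077 g/mol.
%C = 84.077 / 140.113 × 100 = 60.01%.

60.01%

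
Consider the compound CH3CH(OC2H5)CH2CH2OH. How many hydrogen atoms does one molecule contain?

Atom tally by fragment:
  CH3 → C:1 H:3
  CH(OC2H5) → C:3 H:6 O:1
  CH2CH2OH → C:2 H:5 O:1
Element totals:
  C: 6
  H: 14
  O: 2

14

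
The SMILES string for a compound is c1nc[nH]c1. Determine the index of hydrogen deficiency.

Atom tally by fragment:
  imidazole ring core → C:3 H:4 N:2
Element totals:
  C: 3
  H: 4
  N: 2
Molecular formula: C3H4N2.
DoU = (2C + 2 + N − H − X) / 2 = (2·3 + 2 + 2 − 4 − 0) / 2 = 3.

3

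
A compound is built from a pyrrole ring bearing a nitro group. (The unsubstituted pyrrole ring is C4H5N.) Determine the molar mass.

Atom tally by fragment:
  pyrrole ring core → C:4 H:5 N:1
  (− 1 ring H displaced by substituents)
  + NO2 → N:1 O:2
Element totals:
  C: 4
  H: 4
  N: 2
  O: 2
Molecular formula: C4H4N2O2.
  M = 4(12.011) + 4(1.008) + 2(14.007) + 2(15.999)
    = 48.044 + 4.032 + 28.014 + 31.998 = 112.088

112.09 g/mol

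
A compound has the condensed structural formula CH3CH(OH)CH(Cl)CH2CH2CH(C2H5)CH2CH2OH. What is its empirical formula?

Element totals:
  C: 10
  H: 21
  Cl: 1
  O: 2
Molecular formula: C10H21ClO2.
gcd of subscripts (10, 1, 21, 2) = 1, so the empirical formula equals the molecular formula.

C10H21ClO2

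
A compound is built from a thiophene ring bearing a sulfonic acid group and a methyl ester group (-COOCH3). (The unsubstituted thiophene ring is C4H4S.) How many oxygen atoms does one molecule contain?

5

Atom tally by fragment:
  thiophene ring core → C:4 H:4 S:1
  (− 2 ring H displaced by substituents)
  + SO3H → S:1 O:3 H:1
  + COOCH3 → C:2 H:3 O:2
Element totals:
  C: 6
  H: 6
  O: 5
  S: 2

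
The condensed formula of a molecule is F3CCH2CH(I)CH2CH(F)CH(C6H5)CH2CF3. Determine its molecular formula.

C14H14F7I

Element totals:
  C: 14
  H: 14
  F: 7
  I: 1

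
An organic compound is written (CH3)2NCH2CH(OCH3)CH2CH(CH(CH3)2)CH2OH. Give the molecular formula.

C11H25NO2

Atom tally by fragment:
  (CH3)2NCH2 → C:3 H:8 N:1
  CH(OCH3) → C:2 H:4 O:1
  CH2 → C:1 H:2
  CH(CH(CH3)2) → C:4 H:8
  CH2OH → C:1 H:3 O:1
Element totals:
  C: 11
  H: 25
  N: 1
  O: 2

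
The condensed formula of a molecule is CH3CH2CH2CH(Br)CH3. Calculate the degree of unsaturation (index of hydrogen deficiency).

0

Atom tally by fragment:
  CH3 → C:1 H:3
  CH2 → C:1 H:2
  CH2 → C:1 H:2
  CH(Br) → C:1 H:1 Br:1
  CH3 → C:1 H:3
Element totals:
  C: 5
  H: 11
  Br: 1
Molecular formula: C5H11Br.
DoU = (2C + 2 + N − H − X) / 2 = (2·5 + 2 + 0 − 11 − 1) / 2 = 0.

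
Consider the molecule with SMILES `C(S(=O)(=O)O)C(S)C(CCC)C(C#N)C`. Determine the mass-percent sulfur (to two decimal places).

Atom tally by fragment:
  HO3SCH2 → C:1 H:3 S:1 O:3
  CH(SH) → C:1 H:2 S:1
  CH(CH2CH2CH3) → C:4 H:8
  CH(CN) → C:2 H:1 N:1
  CH3 → C:1 H:3
Element totals:
  C: 9
  H: 17
  N: 1
  O: 3
  S: 2
Molecular formula: C9H17NO3S2.
Molar mass = 251.359 g/mol.
Mass from S: 2 × 32.06 = 64.120 g/mol.
%S = 64.120 / 251.359 × 100 = 25.51%.

25.51%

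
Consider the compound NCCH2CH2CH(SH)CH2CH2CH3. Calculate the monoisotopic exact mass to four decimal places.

143.0769

Element totals:
  C: 7
  H: 13
  N: 1
  S: 1
Molecular formula: C7H13NS.
  M = 7(12.0) + 13(1.007825) + 14.003074 + 31.972071
    = 84.000000 + 13.101725 + 14.003074 + 31.972071 = 143.076870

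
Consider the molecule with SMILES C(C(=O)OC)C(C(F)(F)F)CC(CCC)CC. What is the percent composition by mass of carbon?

Atom tally by fragment:
  CH3OOCCH2 → C:3 H:5 O:2
  CH(CF3) → C:2 H:1 F:3
  CH2 → C:1 H:2
  CH(CH2CH2CH3) → C:4 H:8
  CH2 → C:1 H:2
  CH3 → C:1 H:3
Element totals:
  C: 12
  H: 21
  F: 3
  O: 2
Molecular formula: C12H21F3O2.
Molar mass = 254.292 g/mol.
Mass from C: 12 × 12.011 = 144.132 g/mol.
%C = 144.132 / 254.292 × 100 = 56.68%.

56.68%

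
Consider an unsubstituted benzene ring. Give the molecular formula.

C6H6

Atom tally by fragment:
  benzene ring core → C:6 H:6
Element totals:
  C: 6
  H: 6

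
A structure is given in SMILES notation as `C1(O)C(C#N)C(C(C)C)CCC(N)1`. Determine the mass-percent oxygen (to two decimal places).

8.78%

Atom tally by fragment:
  cyclohexane ring core → C:6 H:12
  (− 4 ring H displaced by substituents)
  + OH → O:1 H:1
  + CN → C:1 N:1
  + CH(CH3)2 → C:3 H:7
  + NH2 → N:1 H:2
Element totals:
  C: 10
  H: 18
  N: 2
  O: 1
Molecular formula: C10H18N2O.
Molar mass = 182.267 g/mol.
Mass from O: 1 × 15.999 = 15.999 g/mol.
%O = 15.999 / 182.267 × 100 = 8.78%.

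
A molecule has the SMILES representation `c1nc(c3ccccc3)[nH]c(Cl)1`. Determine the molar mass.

Atom tally by fragment:
  imidazole ring core → C:3 H:4 N:2
  (− 2 ring H displaced by substituents)
  + C6H5 → C:6 H:5
  + Cl → Cl:1
Element totals:
  C: 9
  H: 7
  Cl: 1
  N: 2
Molecular formula: C9H7ClN2.
  M = 9(12.011) + 7(1.008) + 35.45 + 2(14.007)
    = 108.099 + 7.056 + 35.450 + 28.014 = 178.619

178.62 g/mol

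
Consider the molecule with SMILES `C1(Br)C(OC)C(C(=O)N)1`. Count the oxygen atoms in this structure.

2

Atom tally by fragment:
  cyclopropane ring core → C:3 H:6
  (− 3 ring H displaced by substituents)
  + Br → Br:1
  + OCH3 → C:1 H:3 O:1
  + CONH2 → C:1 H:2 O:1 N:1
Element totals:
  C: 5
  H: 8
  Br: 1
  N: 1
  O: 2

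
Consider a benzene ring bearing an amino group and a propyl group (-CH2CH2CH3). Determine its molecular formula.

C9H13N

Atom tally by fragment:
  benzene ring core → C:6 H:6
  (− 2 ring H displaced by substituents)
  + NH2 → N:1 H:2
  + CH2CH2CH3 → C:3 H:7
Element totals:
  C: 9
  H: 13
  N: 1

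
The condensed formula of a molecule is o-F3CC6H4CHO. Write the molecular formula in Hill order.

Element totals:
  C: 8
  H: 5
  F: 3
  O: 1

C8H5F3O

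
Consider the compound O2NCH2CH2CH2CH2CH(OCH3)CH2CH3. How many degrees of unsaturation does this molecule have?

Element totals:
  C: 8
  H: 17
  N: 1
  O: 3
Molecular formula: C8H17NO3.
DoU = (2C + 2 + N − H − X) / 2 = (2·8 + 2 + 1 − 17 − 0) / 2 = 1.

1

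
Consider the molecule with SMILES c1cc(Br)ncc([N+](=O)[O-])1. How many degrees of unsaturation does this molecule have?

5

Atom tally by fragment:
  pyridine ring core → C:5 H:5 N:1
  (− 2 ring H displaced by substituents)
  + Br → Br:1
  + NO2 → N:1 O:2
Element totals:
  C: 5
  H: 3
  Br: 1
  N: 2
  O: 2
Molecular formula: C5H3BrN2O2.
DoU = (2C + 2 + N − H − X) / 2 = (2·5 + 2 + 2 − 3 − 1) / 2 = 5.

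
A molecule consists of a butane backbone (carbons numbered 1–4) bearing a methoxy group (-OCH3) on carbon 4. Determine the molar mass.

88.15 g/mol

Atom tally by fragment:
  CH3 → C:1 H:3
  CH2 → C:1 H:2
  CH2 → C:1 H:2
  CH2OCH3 → C:2 H:5 O:1
Element totals:
  C: 5
  H: 12
  O: 1
Molecular formula: C5H12O.
  M = 5(12.011) + 12(1.008) + 15.999
    = 60.055 + 12.096 + 15.999 = 88.150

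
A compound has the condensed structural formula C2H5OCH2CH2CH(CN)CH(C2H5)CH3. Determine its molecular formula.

Element totals:
  C: 10
  H: 19
  N: 1
  O: 1

C10H19NO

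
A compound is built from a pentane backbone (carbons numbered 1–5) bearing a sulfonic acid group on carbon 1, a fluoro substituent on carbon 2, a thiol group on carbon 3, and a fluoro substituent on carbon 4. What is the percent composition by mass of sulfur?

29.11%

Atom tally by fragment:
  HO3SCH2 → C:1 H:3 S:1 O:3
  CH(F) → C:1 H:1 F:1
  CH(SH) → C:1 H:2 S:1
  CH(F) → C:1 H:1 F:1
  CH3 → C:1 H:3
Element totals:
  C: 5
  H: 10
  F: 2
  O: 3
  S: 2
Molecular formula: C5H10F2O3S2.
Molar mass = 220.248 g/mol.
Mass from S: 2 × 32.06 = 64.120 g/mol.
%S = 64.120 / 220.248 × 100 = 29.11%.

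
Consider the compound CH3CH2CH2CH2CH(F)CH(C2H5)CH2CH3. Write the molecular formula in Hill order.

C10H21F

Atom tally by fragment:
  CH3 → C:1 H:3
  CH2 → C:1 H:2
  CH2 → C:1 H:2
  CH2 → C:1 H:2
  CH(F) → C:1 H:1 F:1
  CH(C2H5) → C:3 H:6
  CH2 → C:1 H:2
  CH3 → C:1 H:3
Element totals:
  C: 10
  H: 21
  F: 1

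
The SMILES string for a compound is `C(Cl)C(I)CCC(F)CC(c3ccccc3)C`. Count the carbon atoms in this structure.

14

Atom tally by fragment:
  ClCH2 → C:1 H:2 Cl:1
  CH(I) → C:1 H:1 I:1
  CH2 → C:1 H:2
  CH2 → C:1 H:2
  CH(F) → C:1 H:1 F:1
  CH2 → C:1 H:2
  CH(C6H5) → C:7 H:6
  CH3 → C:1 H:3
Element totals:
  C: 14
  H: 19
  Cl: 1
  F: 1
  I: 1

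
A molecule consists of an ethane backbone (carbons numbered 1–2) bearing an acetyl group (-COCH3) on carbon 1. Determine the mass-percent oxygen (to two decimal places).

22.19%

Atom tally by fragment:
  CH3COCH2 → C:3 H:5 O:1
  CH3 → C:1 H:3
Element totals:
  C: 4
  H: 8
  O: 1
Molecular formula: C4H8O.
Molar mass = 72.107 g/mol.
Mass from O: 1 × 15.999 = 15.999 g/mol.
%O = 15.999 / 72.107 × 100 = 22.19%.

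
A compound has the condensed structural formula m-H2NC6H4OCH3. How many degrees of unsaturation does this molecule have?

Atom tally by fragment:
  benzene ring core → C:6 H:6
  (− 2 ring H displaced by substituents)
  + NH2 → N:1 H:2
  + OCH3 → C:1 H:3 O:1
Element totals:
  C: 7
  H: 9
  N: 1
  O: 1
Molecular formula: C7H9NO.
DoU = (2C + 2 + N − H − X) / 2 = (2·7 + 2 + 1 − 9 − 0) / 2 = 4.

4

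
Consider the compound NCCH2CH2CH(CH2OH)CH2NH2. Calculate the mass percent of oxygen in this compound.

12.48%

Atom tally by fragment:
  NCCH2 → C:2 H:2 N:1
  CH2 → C:1 H:2
  CH(CH2OH) → C:2 H:4 O:1
  CH2NH2 → C:1 H:4 N:1
Element totals:
  C: 6
  H: 12
  N: 2
  O: 1
Molecular formula: C6H12N2O.
Molar mass = 128.175 g/mol.
Mass from O: 1 × 15.999 = 15.999 g/mol.
%O = 15.999 / 128.175 × 100 = 12.48%.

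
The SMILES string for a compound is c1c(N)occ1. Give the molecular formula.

C4H5NO

Atom tally by fragment:
  furan ring core → C:4 H:4 O:1
  (− 1 ring H displaced by substituents)
  + NH2 → N:1 H:2
Element totals:
  C: 4
  H: 5
  N: 1
  O: 1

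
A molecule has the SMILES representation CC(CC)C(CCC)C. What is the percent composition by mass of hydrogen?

Atom tally by fragment:
  CH3 → C:1 H:3
  CH(C2H5) → C:3 H:6
  CH(CH2CH2CH3) → C:4 H:8
  CH3 → C:1 H:3
Element totals:
  C: 9
  H: 20
Molecular formula: C9H20.
Molar mass = 128.259 g/mol.
Mass from H: 20 × 1.008 = 20.160 g/mol.
%H = 20.160 / 128.259 × 100 = 15.72%.

15.72%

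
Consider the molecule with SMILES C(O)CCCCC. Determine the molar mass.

102.18 g/mol

Atom tally by fragment:
  HOCH2 → C:1 H:3 O:1
  CH2 → C:1 H:2
  CH2 → C:1 H:2
  CH2 → C:1 H:2
  CH2 → C:1 H:2
  CH3 → C:1 H:3
Element totals:
  C: 6
  H: 14
  O: 1
Molecular formula: C6H14O.
  M = 6(12.011) + 14(1.008) + 15.999
    = 72.066 + 14.112 + 15.999 = 102.177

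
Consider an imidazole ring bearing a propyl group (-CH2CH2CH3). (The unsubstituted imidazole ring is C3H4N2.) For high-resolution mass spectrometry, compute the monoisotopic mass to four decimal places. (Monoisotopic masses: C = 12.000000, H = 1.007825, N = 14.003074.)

Atom tally by fragment:
  imidazole ring core → C:3 H:4 N:2
  (− 1 ring H displaced by substituents)
  + CH2CH2CH3 → C:3 H:7
Element totals:
  C: 6
  H: 10
  N: 2
Molecular formula: C6H10N2.
  M = 6(12.0) + 10(1.007825) + 2(14.003074)
    = 72.000000 + 10.078250 + 28.006148 = 110.084398

110.0844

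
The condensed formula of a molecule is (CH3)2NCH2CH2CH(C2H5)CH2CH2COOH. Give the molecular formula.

Atom tally by fragment:
  (CH3)2NCH2 → C:3 H:8 N:1
  CH2 → C:1 H:2
  CH(C2H5) → C:3 H:6
  CH2 → C:1 H:2
  CH2COOH → C:2 H:3 O:2
Element totals:
  C: 10
  H: 21
  N: 1
  O: 2

C10H21NO2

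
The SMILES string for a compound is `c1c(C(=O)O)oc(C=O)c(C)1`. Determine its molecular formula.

C7H6O4

Atom tally by fragment:
  furan ring core → C:4 H:4 O:1
  (− 3 ring H displaced by substituents)
  + COOH → C:1 H:1 O:2
  + CHO → C:1 H:1 O:1
  + CH3 → C:1 H:3
Element totals:
  C: 7
  H: 6
  O: 4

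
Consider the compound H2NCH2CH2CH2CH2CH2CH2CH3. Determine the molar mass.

Atom tally by fragment:
  H2NCH2 → C:1 H:4 N:1
  CH2 → C:1 H:2
  CH2 → C:1 H:2
  CH2 → C:1 H:2
  CH2 → C:1 H:2
  CH2 → C:1 H:2
  CH3 → C:1 H:3
Element totals:
  C: 7
  H: 17
  N: 1
Molecular formula: C7H17N.
  M = 7(12.011) + 17(1.008) + 14.007
    = 84.077 + 17.136 + 14.007 = 115.220

115.22 g/mol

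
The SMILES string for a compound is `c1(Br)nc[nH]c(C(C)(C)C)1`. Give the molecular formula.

Atom tally by fragment:
  imidazole ring core → C:3 H:4 N:2
  (− 2 ring H displaced by substituents)
  + Br → Br:1
  + C(CH3)3 → C:4 H:9
Element totals:
  C: 7
  H: 11
  Br: 1
  N: 2

C7H11BrN2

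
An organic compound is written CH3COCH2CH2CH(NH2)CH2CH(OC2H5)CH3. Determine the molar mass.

Atom tally by fragment:
  CH3COCH2 → C:3 H:5 O:1
  CH2 → C:1 H:2
  CH(NH2) → C:1 H:3 N:1
  CH2 → C:1 H:2
  CH(OC2H5) → C:3 H:6 O:1
  CH3 → C:1 H:3
Element totals:
  C: 10
  H: 21
  N: 1
  O: 2
Molecular formula: C10H21NO2.
  M = 10(12.011) + 21(1.008) + 14.007 + 2(15.999)
    = 120.110 + 21.168 + 14.007 + 31.998 = 187.283

187.28 g/mol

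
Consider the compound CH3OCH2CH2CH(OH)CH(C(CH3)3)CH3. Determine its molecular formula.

Atom tally by fragment:
  CH3OCH2 → C:2 H:5 O:1
  CH2 → C:1 H:2
  CH(OH) → C:1 H:2 O:1
  CH(C(CH3)3) → C:5 H:10
  CH3 → C:1 H:3
Element totals:
  C: 10
  H: 22
  O: 2

C10H22O2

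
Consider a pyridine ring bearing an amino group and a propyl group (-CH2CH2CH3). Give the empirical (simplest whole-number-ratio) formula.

Atom tally by fragment:
  pyridine ring core → C:5 H:5 N:1
  (− 2 ring H displaced by substituents)
  + NH2 → N:1 H:2
  + CH2CH2CH3 → C:3 H:7
Element totals:
  C: 8
  H: 12
  N: 2
Molecular formula: C8H12N2.
gcd of subscripts = 2; dividing each by 2:
  C: 8/2 = 4
  H: 12/2 = 6
  N: 2/2 = 1

C4H6N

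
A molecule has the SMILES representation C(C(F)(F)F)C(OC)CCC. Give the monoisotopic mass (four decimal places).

Atom tally by fragment:
  F3CCH2 → C:2 H:2 F:3
  CH(OCH3) → C:2 H:4 O:1
  CH2 → C:1 H:2
  CH2 → C:1 H:2
  CH3 → C:1 H:3
Element totals:
  C: 7
  H: 13
  F: 3
  O: 1
Molecular formula: C7H13F3O.
  M = 7(12.0) + 13(1.007825) + 3(18.998403) + 15.994915
    = 84.000000 + 13.101725 + 56.995209 + 15.994915 = 170.091849

170.0918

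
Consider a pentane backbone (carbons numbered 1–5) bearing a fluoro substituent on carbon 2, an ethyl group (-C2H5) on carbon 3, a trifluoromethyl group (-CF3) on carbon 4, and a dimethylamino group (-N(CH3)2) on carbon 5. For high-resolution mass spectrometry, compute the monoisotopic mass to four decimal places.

229.1454

Atom tally by fragment:
  CH3 → C:1 H:3
  CH(F) → C:1 H:1 F:1
  CH(C2H5) → C:3 H:6
  CH(CF3) → C:2 H:1 F:3
  CH2N(CH3)2 → C:3 H:8 N:1
Element totals:
  C: 10
  H: 19
  F: 4
  N: 1
Molecular formula: C10H19F4N.
  M = 10(12.0) + 19(1.007825) + 4(18.998403) + 14.003074
    = 120.000000 + 19.148675 + 75.993612 + 14.003074 = 229.145361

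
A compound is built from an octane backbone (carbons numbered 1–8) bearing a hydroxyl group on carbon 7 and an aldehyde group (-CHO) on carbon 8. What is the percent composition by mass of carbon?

Atom tally by fragment:
  CH3 → C:1 H:3
  CH2 → C:1 H:2
  CH2 → C:1 H:2
  CH2 → C:1 H:2
  CH2 → C:1 H:2
  CH2 → C:1 H:2
  CH(OH) → C:1 H:2 O:1
  CH2CHO → C:2 H:3 O:1
Element totals:
  C: 9
  H: 18
  O: 2
Molecular formula: C9H18O2.
Molar mass = 158.241 g/mol.
Mass from C: 9 × 12.011 = 108.099 g/mol.
%C = 108.099 / 158.241 × 100 = 68.31%.

68.31%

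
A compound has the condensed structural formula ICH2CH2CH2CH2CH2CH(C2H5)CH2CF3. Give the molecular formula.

Atom tally by fragment:
  ICH2 → C:1 H:2 I:1
  CH2 → C:1 H:2
  CH2 → C:1 H:2
  CH2 → C:1 H:2
  CH2 → C:1 H:2
  CH(C2H5) → C:3 H:6
  CH2CF3 → C:2 H:2 F:3
Element totals:
  C: 10
  H: 18
  F: 3
  I: 1

C10H18F3I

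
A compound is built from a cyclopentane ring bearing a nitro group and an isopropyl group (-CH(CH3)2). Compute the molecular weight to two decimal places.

Atom tally by fragment:
  cyclopentane ring core → C:5 H:10
  (− 2 ring H displaced by substituents)
  + NO2 → N:1 O:2
  + CH(CH3)2 → C:3 H:7
Element totals:
  C: 8
  H: 15
  N: 1
  O: 2
Molecular formula: C8H15NO2.
  M = 8(12.011) + 15(1.008) + 14.007 + 2(15.999)
    = 96.088 + 15.120 + 14.007 + 31.998 = 157.213

157.21 g/mol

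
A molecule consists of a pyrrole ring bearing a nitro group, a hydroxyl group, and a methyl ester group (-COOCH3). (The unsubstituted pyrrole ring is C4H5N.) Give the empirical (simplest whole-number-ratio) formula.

Atom tally by fragment:
  pyrrole ring core → C:4 H:5 N:1
  (− 3 ring H displaced by substituents)
  + NO2 → N:1 O:2
  + OH → O:1 H:1
  + COOCH3 → C:2 H:3 O:2
Element totals:
  C: 6
  H: 6
  N: 2
  O: 5
Molecular formula: C6H6N2O5.
gcd of subscripts (6, 6, 2, 5) = 1, so the empirical formula equals the molecular formula.

C6H6N2O5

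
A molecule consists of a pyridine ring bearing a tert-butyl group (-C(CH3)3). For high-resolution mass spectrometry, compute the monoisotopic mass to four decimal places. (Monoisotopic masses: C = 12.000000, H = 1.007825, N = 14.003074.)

135.1048

Atom tally by fragment:
  pyridine ring core → C:5 H:5 N:1
  (− 1 ring H displaced by substituents)
  + C(CH3)3 → C:4 H:9
Element totals:
  C: 9
  H: 13
  N: 1
Molecular formula: C9H13N.
  M = 9(12.0) + 13(1.007825) + 14.003074
    = 108.000000 + 13.101725 + 14.003074 = 135.104799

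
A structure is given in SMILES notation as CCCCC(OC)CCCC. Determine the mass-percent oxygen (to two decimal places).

10.11%

Atom tally by fragment:
  CH3 → C:1 H:3
  CH2 → C:1 H:2
  CH2 → C:1 H:2
  CH2 → C:1 H:2
  CH(OCH3) → C:2 H:4 O:1
  CH2 → C:1 H:2
  CH2 → C:1 H:2
  CH2 → C:1 H:2
  CH3 → C:1 H:3
Element totals:
  C: 10
  H: 22
  O: 1
Molecular formula: C10H22O.
Molar mass = 158.285 g/mol.
Mass from O: 1 × 15.999 = 15.999 g/mol.
%O = 15.999 / 158.285 × 100 = 10.11%.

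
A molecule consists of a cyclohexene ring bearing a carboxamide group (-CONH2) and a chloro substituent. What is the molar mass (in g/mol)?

Atom tally by fragment:
  cyclohexene ring core → C:6 H:10
  (− 2 ring H displaced by substituents)
  + CONH2 → C:1 H:2 O:1 N:1
  + Cl → Cl:1
Element totals:
  C: 7
  H: 10
  Cl: 1
  N: 1
  O: 1
Molecular formula: C7H10ClNO.
  M = 7(12.011) + 10(1.008) + 35.45 + 14.007 + 15.999
    = 84.077 + 10.080 + 35.450 + 14.007 + 15.999 = 159.613

159.61 g/mol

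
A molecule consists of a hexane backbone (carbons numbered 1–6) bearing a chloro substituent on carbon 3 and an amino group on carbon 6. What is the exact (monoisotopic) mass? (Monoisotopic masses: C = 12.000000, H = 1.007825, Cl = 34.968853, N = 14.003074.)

Atom tally by fragment:
  CH3 → C:1 H:3
  CH2 → C:1 H:2
  CH(Cl) → C:1 H:1 Cl:1
  CH2 → C:1 H:2
  CH2 → C:1 H:2
  CH2NH2 → C:1 H:4 N:1
Element totals:
  C: 6
  H: 14
  Cl: 1
  N: 1
Molecular formula: C6H14ClN.
  M = 6(12.0) + 14(1.007825) + 34.968853 + 14.003074
    = 72.000000 + 14.109550 + 34.968853 + 14.003074 = 135.081477

135.0815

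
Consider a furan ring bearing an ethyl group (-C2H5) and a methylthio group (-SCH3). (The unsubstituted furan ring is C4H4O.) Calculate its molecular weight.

Atom tally by fragment:
  furan ring core → C:4 H:4 O:1
  (− 2 ring H displaced by substituents)
  + C2H5 → C:2 H:5
  + SCH3 → C:1 H:3 S:1
Element totals:
  C: 7
  H: 10
  O: 1
  S: 1
Molecular formula: C7H10OS.
  M = 7(12.011) + 10(1.008) + 15.999 + 32.06
    = 84.077 + 10.080 + 15.999 + 32.060 = 142.216

142.22 g/mol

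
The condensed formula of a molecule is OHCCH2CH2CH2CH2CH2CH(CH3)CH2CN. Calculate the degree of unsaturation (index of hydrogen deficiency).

3

Element totals:
  C: 10
  H: 17
  N: 1
  O: 1
Molecular formula: C10H17NO.
DoU = (2C + 2 + N − H − X) / 2 = (2·10 + 2 + 1 − 17 − 0) / 2 = 3.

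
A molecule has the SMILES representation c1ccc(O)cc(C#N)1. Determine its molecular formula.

C7H5NO

Atom tally by fragment:
  benzene ring core → C:6 H:6
  (− 2 ring H displaced by substituents)
  + OH → O:1 H:1
  + CN → C:1 N:1
Element totals:
  C: 7
  H: 5
  N: 1
  O: 1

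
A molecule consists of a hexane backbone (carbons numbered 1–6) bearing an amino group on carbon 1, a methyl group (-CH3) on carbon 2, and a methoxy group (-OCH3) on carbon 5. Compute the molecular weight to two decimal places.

Atom tally by fragment:
  H2NCH2 → C:1 H:4 N:1
  CH(CH3) → C:2 H:4
  CH2 → C:1 H:2
  CH2 → C:1 H:2
  CH(OCH3) → C:2 H:4 O:1
  CH3 → C:1 H:3
Element totals:
  C: 8
  H: 19
  N: 1
  O: 1
Molecular formula: C8H19NO.
  M = 8(12.011) + 19(1.008) + 14.007 + 15.999
    = 96.088 + 19.152 + 14.007 + 15.999 = 145.246

145.25 g/mol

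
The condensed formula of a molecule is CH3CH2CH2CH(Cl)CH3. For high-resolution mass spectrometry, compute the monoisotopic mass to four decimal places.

106.0549

Element totals:
  C: 5
  H: 11
  Cl: 1
Molecular formula: C5H11Cl.
  M = 5(12.0) + 11(1.007825) + 34.968853
    = 60.000000 + 11.086075 + 34.968853 = 106.054928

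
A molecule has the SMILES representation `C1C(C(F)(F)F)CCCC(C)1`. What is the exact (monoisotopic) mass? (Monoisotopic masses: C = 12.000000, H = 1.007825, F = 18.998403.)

166.0969

Atom tally by fragment:
  cyclohexane ring core → C:6 H:12
  (− 2 ring H displaced by substituents)
  + CF3 → C:1 F:3
  + CH3 → C:1 H:3
Element totals:
  C: 8
  H: 13
  F: 3
Molecular formula: C8H13F3.
  M = 8(12.0) + 13(1.007825) + 3(18.998403)
    = 96.000000 + 13.101725 + 56.995209 = 166.096934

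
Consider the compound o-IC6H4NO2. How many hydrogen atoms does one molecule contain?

4

Atom tally by fragment:
  benzene ring core → C:6 H:6
  (− 2 ring H displaced by substituents)
  + I → I:1
  + NO2 → N:1 O:2
Element totals:
  C: 6
  H: 4
  I: 1
  N: 1
  O: 2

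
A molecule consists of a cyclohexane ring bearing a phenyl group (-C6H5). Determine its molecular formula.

C12H16

Atom tally by fragment:
  cyclohexane ring core → C:6 H:12
  (− 1 ring H displaced by substituents)
  + C6H5 → C:6 H:5
Element totals:
  C: 12
  H: 16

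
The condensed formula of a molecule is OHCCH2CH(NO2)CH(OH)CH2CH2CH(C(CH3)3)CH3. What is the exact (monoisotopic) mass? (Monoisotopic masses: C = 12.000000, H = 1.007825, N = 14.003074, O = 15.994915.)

245.1627

Element totals:
  C: 12
  H: 23
  N: 1
  O: 4
Molecular formula: C12H23NO4.
  M = 12(12.0) + 23(1.007825) + 14.003074 + 4(15.994915)
    = 144.000000 + 23.179975 + 14.003074 + 63.979660 = 245.162709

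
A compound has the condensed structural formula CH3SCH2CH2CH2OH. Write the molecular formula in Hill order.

C4H10OS

Atom tally by fragment:
  CH3SCH2 → C:2 H:5 S:1
  CH2 → C:1 H:2
  CH2OH → C:1 H:3 O:1
Element totals:
  C: 4
  H: 10
  O: 1
  S: 1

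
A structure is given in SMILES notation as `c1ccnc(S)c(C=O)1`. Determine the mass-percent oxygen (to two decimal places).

Atom tally by fragment:
  pyridine ring core → C:5 H:5 N:1
  (− 2 ring H displaced by substituents)
  + SH → S:1 H:1
  + CHO → C:1 H:1 O:1
Element totals:
  C: 6
  H: 5
  N: 1
  O: 1
  S: 1
Molecular formula: C6H5NOS.
Molar mass = 139.172 g/mol.
Mass from O: 1 × 15.999 = 15.999 g/mol.
%O = 15.999 / 139.172 × 100 = 11.50%.

11.50%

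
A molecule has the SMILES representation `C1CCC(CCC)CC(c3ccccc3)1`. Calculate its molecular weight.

Atom tally by fragment:
  cyclohexane ring core → C:6 H:12
  (− 2 ring H displaced by substituents)
  + CH2CH2CH3 → C:3 H:7
  + C6H5 → C:6 H:5
Element totals:
  C: 15
  H: 22
Molecular formula: C15H22.
  M = 15(12.011) + 22(1.008)
    = 180.165 + 22.176 = 202.341

202.34 g/mol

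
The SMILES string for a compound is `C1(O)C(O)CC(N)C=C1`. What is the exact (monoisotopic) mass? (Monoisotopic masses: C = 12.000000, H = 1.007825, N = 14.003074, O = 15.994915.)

Atom tally by fragment:
  cyclohexene ring core → C:6 H:10
  (− 3 ring H displaced by substituents)
  + OH → O:1 H:1
  + OH → O:1 H:1
  + NH2 → N:1 H:2
Element totals:
  C: 6
  H: 11
  N: 1
  O: 2
Molecular formula: C6H11NO2.
  M = 6(12.0) + 11(1.007825) + 14.003074 + 2(15.994915)
    = 72.000000 + 11.086075 + 14.003074 + 31.989830 = 129.078979

129.0790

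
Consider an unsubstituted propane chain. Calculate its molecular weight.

44.10 g/mol

Atom tally by fragment:
  CH3 → C:1 H:3
  CH2 → C:1 H:2
  CH3 → C:1 H:3
Element totals:
  C: 3
  H: 8
Molecular formula: C3H8.
  M = 3(12.011) + 8(1.008)
    = 36.033 + 8.064 = 44.097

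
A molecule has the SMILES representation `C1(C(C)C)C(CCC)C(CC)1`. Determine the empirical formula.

CH2

Atom tally by fragment:
  cyclopropane ring core → C:3 H:6
  (− 3 ring H displaced by substituents)
  + CH(CH3)2 → C:3 H:7
  + CH2CH2CH3 → C:3 H:7
  + C2H5 → C:2 H:5
Element totals:
  C: 11
  H: 22
Molecular formula: C11H22.
gcd of subscripts = 11; dividing each by 11:
  C: 11/11 = 1
  H: 22/11 = 2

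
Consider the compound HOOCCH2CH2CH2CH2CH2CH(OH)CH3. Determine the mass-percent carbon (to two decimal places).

59.98%

Atom tally by fragment:
  HOOCCH2 → C:2 H:3 O:2
  CH2 → C:1 H:2
  CH2 → C:1 H:2
  CH2 → C:1 H:2
  CH2 → C:1 H:2
  CH(OH) → C:1 H:2 O:1
  CH3 → C:1 H:3
Element totals:
  C: 8
  H: 16
  O: 3
Molecular formula: C8H16O3.
Molar mass = 160.213 g/mol.
Mass from C: 8 × 12.011 = 96.088 g/mol.
%C = 96.088 / 160.213 × 100 = 59.98%.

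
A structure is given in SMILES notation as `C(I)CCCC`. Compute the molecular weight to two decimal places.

Atom tally by fragment:
  ICH2 → C:1 H:2 I:1
  CH2 → C:1 H:2
  CH2 → C:1 H:2
  CH2 → C:1 H:2
  CH3 → C:1 H:3
Element totals:
  C: 5
  H: 11
  I: 1
Molecular formula: C5H11I.
  M = 5(12.011) + 11(1.008) + 126.904
    = 60.055 + 11.088 + 126.904 = 198.047

198.05 g/mol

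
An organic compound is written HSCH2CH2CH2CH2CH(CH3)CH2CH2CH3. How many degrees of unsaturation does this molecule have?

0

Atom tally by fragment:
  HSCH2 → C:1 H:3 S:1
  CH2 → C:1 H:2
  CH2 → C:1 H:2
  CH2 → C:1 H:2
  CH(CH3) → C:2 H:4
  CH2 → C:1 H:2
  CH2 → C:1 H:2
  CH3 → C:1 H:3
Element totals:
  C: 9
  H: 20
  S: 1
Molecular formula: C9H20S.
DoU = (2C + 2 + N − H − X) / 2 = (2·9 + 2 + 0 − 20 − 0) / 2 = 0.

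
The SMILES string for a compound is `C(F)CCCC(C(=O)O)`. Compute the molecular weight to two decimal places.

134.15 g/mol

Atom tally by fragment:
  FCH2 → C:1 H:2 F:1
  CH2 → C:1 H:2
  CH2 → C:1 H:2
  CH2 → C:1 H:2
  CH2COOH → C:2 H:3 O:2
Element totals:
  C: 6
  H: 11
  F: 1
  O: 2
Molecular formula: C6H11FO2.
  M = 6(12.011) + 11(1.008) + 18.998 + 2(15.999)
    = 72.066 + 11.088 + 18.998 + 31.998 = 134.150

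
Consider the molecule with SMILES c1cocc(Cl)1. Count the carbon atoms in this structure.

Atom tally by fragment:
  furan ring core → C:4 H:4 O:1
  (− 1 ring H displaced by substituents)
  + Cl → Cl:1
Element totals:
  C: 4
  H: 3
  Cl: 1
  O: 1

4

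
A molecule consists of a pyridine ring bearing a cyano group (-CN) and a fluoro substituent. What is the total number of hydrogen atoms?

3

Atom tally by fragment:
  pyridine ring core → C:5 H:5 N:1
  (− 2 ring H displaced by substituents)
  + CN → C:1 N:1
  + F → F:1
Element totals:
  C: 6
  H: 3
  F: 1
  N: 2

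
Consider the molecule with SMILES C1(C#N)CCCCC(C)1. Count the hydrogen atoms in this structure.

Atom tally by fragment:
  cyclohexane ring core → C:6 H:12
  (− 2 ring H displaced by substituents)
  + CN → C:1 N:1
  + CH3 → C:1 H:3
Element totals:
  C: 8
  H: 13
  N: 1

13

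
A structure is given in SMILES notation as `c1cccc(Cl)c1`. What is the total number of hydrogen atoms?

5

Atom tally by fragment:
  benzene ring core → C:6 H:6
  (− 1 ring H displaced by substituents)
  + Cl → Cl:1
Element totals:
  C: 6
  H: 5
  Cl: 1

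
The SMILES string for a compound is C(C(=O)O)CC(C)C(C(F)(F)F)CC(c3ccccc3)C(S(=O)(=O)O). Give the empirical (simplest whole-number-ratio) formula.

Atom tally by fragment:
  HOOCCH2 → C:2 H:3 O:2
  CH2 → C:1 H:2
  CH(CH3) → C:2 H:4
  CH(CF3) → C:2 H:1 F:3
  CH2 → C:1 H:2
  CH(C6H5) → C:7 H:6
  CH2SO3H → C:1 H:3 S:1 O:3
Element totals:
  C: 16
  H: 21
  F: 3
  O: 5
  S: 1
Molecular formula: C16H21F3O5S.
gcd of subscripts (16, 3, 21, 5, 1) = 1, so the empirical formula equals the molecular formula.

C16H21F3O5S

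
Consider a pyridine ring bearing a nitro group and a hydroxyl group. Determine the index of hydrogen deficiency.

Atom tally by fragment:
  pyridine ring core → C:5 H:5 N:1
  (− 2 ring H displaced by substituents)
  + NO2 → N:1 O:2
  + OH → O:1 H:1
Element totals:
  C: 5
  H: 4
  N: 2
  O: 3
Molecular formula: C5H4N2O3.
DoU = (2C + 2 + N − H − X) / 2 = (2·5 + 2 + 2 − 4 − 0) / 2 = 5.

5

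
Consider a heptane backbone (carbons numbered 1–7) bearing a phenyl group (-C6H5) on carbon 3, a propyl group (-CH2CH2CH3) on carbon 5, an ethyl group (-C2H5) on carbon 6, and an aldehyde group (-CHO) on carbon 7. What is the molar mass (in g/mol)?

274.45 g/mol

Atom tally by fragment:
  CH3 → C:1 H:3
  CH2 → C:1 H:2
  CH(C6H5) → C:7 H:6
  CH2 → C:1 H:2
  CH(CH2CH2CH3) → C:4 H:8
  CH(C2H5) → C:3 H:6
  CH2CHO → C:2 H:3 O:1
Element totals:
  C: 19
  H: 30
  O: 1
Molecular formula: C19H30O.
  M = 19(12.011) + 30(1.008) + 15.999
    = 228.209 + 30.240 + 15.999 = 274.448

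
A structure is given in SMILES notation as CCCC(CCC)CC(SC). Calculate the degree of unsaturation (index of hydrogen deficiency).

0

Atom tally by fragment:
  CH3 → C:1 H:3
  CH2 → C:1 H:2
  CH2 → C:1 H:2
  CH(CH2CH2CH3) → C:4 H:8
  CH2 → C:1 H:2
  CH2SCH3 → C:2 H:5 S:1
Element totals:
  C: 10
  H: 22
  S: 1
Molecular formula: C10H22S.
DoU = (2C + 2 + N − H − X) / 2 = (2·10 + 2 + 0 − 22 − 0) / 2 = 0.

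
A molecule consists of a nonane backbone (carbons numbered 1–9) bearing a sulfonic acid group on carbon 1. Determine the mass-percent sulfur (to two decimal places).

Atom tally by fragment:
  HO3SCH2 → C:1 H:3 S:1 O:3
  CH2 → C:1 H:2
  CH2 → C:1 H:2
  CH2 → C:1 H:2
  CH2 → C:1 H:2
  CH2 → C:1 H:2
  CH2 → C:1 H:2
  CH2 → C:1 H:2
  CH3 → C:1 H:3
Element totals:
  C: 9
  H: 20
  O: 3
  S: 1
Molecular formula: C9H20O3S.
Molar mass = 208.316 g/mol.
Mass from S: 1 × 32.06 = 32.060 g/mol.
%S = 32.060 / 208.316 × 100 = 15.39%.

15.39%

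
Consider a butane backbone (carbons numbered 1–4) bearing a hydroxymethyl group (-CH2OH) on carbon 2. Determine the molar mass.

88.15 g/mol

Atom tally by fragment:
  CH3 → C:1 H:3
  CH(CH2OH) → C:2 H:4 O:1
  CH2 → C:1 H:2
  CH3 → C:1 H:3
Element totals:
  C: 5
  H: 12
  O: 1
Molecular formula: C5H12O.
  M = 5(12.011) + 12(1.008) + 15.999
    = 60.055 + 12.096 + 15.999 = 88.150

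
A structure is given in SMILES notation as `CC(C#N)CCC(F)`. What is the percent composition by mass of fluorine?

Atom tally by fragment:
  CH3 → C:1 H:3
  CH(CN) → C:2 H:1 N:1
  CH2 → C:1 H:2
  CH2 → C:1 H:2
  CH2F → C:1 H:2 F:1
Element totals:
  C: 6
  H: 10
  F: 1
  N: 1
Molecular formula: C6H10FN.
Molar mass = 115.151 g/mol.
Mass from F: 1 × 18.998 = 18.998 g/mol.
%F = 18.998 / 115.151 × 100 = 16.50%.

16.50%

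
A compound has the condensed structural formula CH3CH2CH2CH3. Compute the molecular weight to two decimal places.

58.12 g/mol

Atom tally by fragment:
  CH3 → C:1 H:3
  CH2 → C:1 H:2
  CH2 → C:1 H:2
  CH3 → C:1 H:3
Element totals:
  C: 4
  H: 10
Molecular formula: C4H10.
  M = 4(12.011) + 10(1.008)
    = 48.044 + 10.080 = 58.124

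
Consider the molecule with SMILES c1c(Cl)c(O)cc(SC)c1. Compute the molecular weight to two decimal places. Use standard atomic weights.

Atom tally by fragment:
  benzene ring core → C:6 H:6
  (− 3 ring H displaced by substituents)
  + Cl → Cl:1
  + OH → O:1 H:1
  + SCH3 → C:1 H:3 S:1
Element totals:
  C: 7
  H: 7
  Cl: 1
  O: 1
  S: 1
Molecular formula: C7H7ClOS.
  M = 7(12.011) + 7(1.008) + 35.45 + 15.999 + 32.06
    = 84.077 + 7.056 + 35.450 + 15.999 + 32.060 = 174.642

174.64 g/mol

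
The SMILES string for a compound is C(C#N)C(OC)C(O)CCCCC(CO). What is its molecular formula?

C11H21NO3

Atom tally by fragment:
  NCCH2 → C:2 H:2 N:1
  CH(OCH3) → C:2 H:4 O:1
  CH(OH) → C:1 H:2 O:1
  CH2 → C:1 H:2
  CH2 → C:1 H:2
  CH2 → C:1 H:2
  CH2 → C:1 H:2
  CH2CH2OH → C:2 H:5 O:1
Element totals:
  C: 11
  H: 21
  N: 1
  O: 3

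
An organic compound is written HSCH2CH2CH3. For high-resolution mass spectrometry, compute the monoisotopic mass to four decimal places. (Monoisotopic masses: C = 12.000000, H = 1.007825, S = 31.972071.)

Element totals:
  C: 3
  H: 8
  S: 1
Molecular formula: C3H8S.
  M = 3(12.0) + 8(1.007825) + 31.972071
    = 36.000000 + 8.062600 + 31.972071 = 76.034671

76.0347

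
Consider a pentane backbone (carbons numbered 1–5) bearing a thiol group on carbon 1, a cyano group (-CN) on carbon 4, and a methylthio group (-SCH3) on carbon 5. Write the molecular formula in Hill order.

Atom tally by fragment:
  HSCH2 → C:1 H:3 S:1
  CH2 → C:1 H:2
  CH2 → C:1 H:2
  CH(CN) → C:2 H:1 N:1
  CH2SCH3 → C:2 H:5 S:1
Element totals:
  C: 7
  H: 13
  N: 1
  S: 2

C7H13NS2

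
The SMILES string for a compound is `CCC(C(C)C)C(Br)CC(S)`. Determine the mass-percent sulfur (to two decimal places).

13.40%

Atom tally by fragment:
  CH3 → C:1 H:3
  CH2 → C:1 H:2
  CH(CH(CH3)2) → C:4 H:8
  CH(Br) → C:1 H:1 Br:1
  CH2 → C:1 H:2
  CH2SH → C:1 H:3 S:1
Element totals:
  C: 9
  H: 19
  Br: 1
  S: 1
Molecular formula: C9H19BrS.
Molar mass = 239.215 g/mol.
Mass from S: 1 × 32.06 = 32.060 g/mol.
%S = 32.060 / 239.215 × 100 = 13.40%.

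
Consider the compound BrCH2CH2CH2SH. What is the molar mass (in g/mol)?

155.05 g/mol

Element totals:
  C: 3
  H: 7
  Br: 1
  S: 1
Molecular formula: C3H7BrS.
  M = 3(12.011) + 7(1.008) + 79.904 + 32.06
    = 36.033 + 7.056 + 79.904 + 32.060 = 155.053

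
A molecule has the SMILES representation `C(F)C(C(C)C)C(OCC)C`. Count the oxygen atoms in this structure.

1

Atom tally by fragment:
  FCH2 → C:1 H:2 F:1
  CH(CH(CH3)2) → C:4 H:8
  CH(OC2H5) → C:3 H:6 O:1
  CH3 → C:1 H:3
Element totals:
  C: 9
  H: 19
  F: 1
  O: 1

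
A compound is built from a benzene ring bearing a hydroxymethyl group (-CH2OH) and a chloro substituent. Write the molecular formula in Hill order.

C7H7ClO

Atom tally by fragment:
  benzene ring core → C:6 H:6
  (− 2 ring H displaced by substituents)
  + CH2OH → C:1 H:3 O:1
  + Cl → Cl:1
Element totals:
  C: 7
  H: 7
  Cl: 1
  O: 1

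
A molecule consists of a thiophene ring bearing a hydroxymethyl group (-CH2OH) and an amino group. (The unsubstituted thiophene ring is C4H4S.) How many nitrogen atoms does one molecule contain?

Atom tally by fragment:
  thiophene ring core → C:4 H:4 S:1
  (− 2 ring H displaced by substituents)
  + CH2OH → C:1 H:3 O:1
  + NH2 → N:1 H:2
Element totals:
  C: 5
  H: 7
  N: 1
  O: 1
  S: 1

1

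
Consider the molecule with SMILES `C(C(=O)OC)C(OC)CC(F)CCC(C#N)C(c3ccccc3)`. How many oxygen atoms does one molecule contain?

3

Atom tally by fragment:
  CH3OOCCH2 → C:3 H:5 O:2
  CH(OCH3) → C:2 H:4 O:1
  CH2 → C:1 H:2
  CH(F) → C:1 H:1 F:1
  CH2 → C:1 H:2
  CH2 → C:1 H:2
  CH(CN) → C:2 H:1 N:1
  CH2C6H5 → C:7 H:7
Element totals:
  C: 18
  H: 24
  F: 1
  N: 1
  O: 3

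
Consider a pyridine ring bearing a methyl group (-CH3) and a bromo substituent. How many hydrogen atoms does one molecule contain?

6

Atom tally by fragment:
  pyridine ring core → C:5 H:5 N:1
  (− 2 ring H displaced by substituents)
  + CH3 → C:1 H:3
  + Br → Br:1
Element totals:
  C: 6
  H: 6
  Br: 1
  N: 1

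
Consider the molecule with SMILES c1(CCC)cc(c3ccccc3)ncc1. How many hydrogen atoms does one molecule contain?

Atom tally by fragment:
  pyridine ring core → C:5 H:5 N:1
  (− 2 ring H displaced by substituents)
  + CH2CH2CH3 → C:3 H:7
  + C6H5 → C:6 H:5
Element totals:
  C: 14
  H: 15
  N: 1

15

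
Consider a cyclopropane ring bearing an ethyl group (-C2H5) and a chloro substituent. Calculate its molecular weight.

104.58 g/mol

Atom tally by fragment:
  cyclopropane ring core → C:3 H:6
  (− 2 ring H displaced by substituents)
  + C2H5 → C:2 H:5
  + Cl → Cl:1
Element totals:
  C: 5
  H: 9
  Cl: 1
Molecular formula: C5H9Cl.
  M = 5(12.011) + 9(1.008) + 35.45
    = 60.055 + 9.072 + 35.450 = 104.577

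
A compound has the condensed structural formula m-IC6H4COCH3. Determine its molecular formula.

Atom tally by fragment:
  benzene ring core → C:6 H:6
  (− 2 ring H displaced by substituents)
  + I → I:1
  + COCH3 → C:2 H:3 O:1
Element totals:
  C: 8
  H: 7
  I: 1
  O: 1

C8H7IO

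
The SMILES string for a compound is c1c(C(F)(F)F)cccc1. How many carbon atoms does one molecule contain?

7

Atom tally by fragment:
  benzene ring core → C:6 H:6
  (− 1 ring H displaced by substituents)
  + CF3 → C:1 F:3
Element totals:
  C: 7
  H: 5
  F: 3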